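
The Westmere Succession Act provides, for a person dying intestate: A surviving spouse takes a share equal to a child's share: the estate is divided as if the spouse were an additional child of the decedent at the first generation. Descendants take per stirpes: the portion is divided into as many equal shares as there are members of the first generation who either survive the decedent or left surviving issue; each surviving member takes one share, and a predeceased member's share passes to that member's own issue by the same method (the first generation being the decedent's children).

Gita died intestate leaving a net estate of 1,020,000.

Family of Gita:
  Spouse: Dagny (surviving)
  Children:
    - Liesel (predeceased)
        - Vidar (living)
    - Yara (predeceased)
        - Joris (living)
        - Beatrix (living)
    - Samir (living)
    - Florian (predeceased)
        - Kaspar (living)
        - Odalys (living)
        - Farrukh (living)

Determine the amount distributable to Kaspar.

The spouse counts as an additional share at the children's level, so there are 5 primary shares of 204,000. Dagny takes one such share (204,000).
The children's combined portion (816,000) is divided into 4 shares of 204,000: Samir takes 204,000; Liesel's 204,000 share passes to Liesel's issue; Yara's 204,000 share passes to Yara's issue; Florian's 204,000 share passes to Florian's issue.
Liesel's share (204,000) passes entirely to Vidar.
Yara's share (204,000) is divided into 2 shares of 102,000: Joris and Beatrix each take 102,000.
Florian's share (204,000) is divided into 3 shares of 68,000: Kaspar, Odalys, and Farrukh each take 68,000.

Kaspar receives 68,000.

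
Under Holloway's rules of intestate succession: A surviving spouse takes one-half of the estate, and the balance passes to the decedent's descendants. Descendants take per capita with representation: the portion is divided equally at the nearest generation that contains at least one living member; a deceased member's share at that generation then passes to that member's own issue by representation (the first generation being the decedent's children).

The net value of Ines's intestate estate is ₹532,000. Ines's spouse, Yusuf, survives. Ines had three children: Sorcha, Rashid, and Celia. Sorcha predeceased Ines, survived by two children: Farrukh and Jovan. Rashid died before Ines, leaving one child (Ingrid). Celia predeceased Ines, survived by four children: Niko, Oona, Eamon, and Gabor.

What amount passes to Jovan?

Jovan receives ₹38,000.

Yusuf takes one-half of ₹532,000 = ₹266,000. The remaining ₹266,000 passes to the descendants.
No child survives, so the initial division is made at the grandchildren's generation.
The descendants' portion (₹266,000) is divided into 7 shares of ₹38,000: Farrukh, Jovan, Ingrid, Niko, Oona, Eamon, and Gabor each take ₹38,000.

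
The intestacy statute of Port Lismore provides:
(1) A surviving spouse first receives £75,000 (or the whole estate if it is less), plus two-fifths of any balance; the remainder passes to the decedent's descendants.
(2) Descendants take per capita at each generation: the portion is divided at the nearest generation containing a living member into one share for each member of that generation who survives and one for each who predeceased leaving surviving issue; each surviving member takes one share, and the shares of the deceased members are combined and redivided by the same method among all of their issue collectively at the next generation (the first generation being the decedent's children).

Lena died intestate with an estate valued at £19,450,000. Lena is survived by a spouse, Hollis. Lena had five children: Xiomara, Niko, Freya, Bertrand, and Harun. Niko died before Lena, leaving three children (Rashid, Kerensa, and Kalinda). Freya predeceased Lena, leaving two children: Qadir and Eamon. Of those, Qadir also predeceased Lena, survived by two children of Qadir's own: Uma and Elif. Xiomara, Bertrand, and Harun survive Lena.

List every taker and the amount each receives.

Hollis first takes £75,000, leaving a balance of £19,375,000. Hollis then takes two-fifths of the balance (£7,750,000), for a total of £7,825,000. The remaining £11,625,000 passes to the descendants.
The descendants' portion (£11,625,000) is divided at the children's generation into 5 shares of £2,325,000. Xiomara, Bertrand, and Harun each take £2,325,000. The 2 shares of the deceased (Niko and Freya) are combined into a pool of £4,650,000.
That pool (£4,650,000) is divided at the grandchildren's generation into 5 shares of £930,000. Rashid, Kerensa, Kalinda, and Eamon each take £930,000. The remaining share for the deceased Qadir (£930,000) is carried to the next generation.
That pool (£930,000) is divided at the great-grandchildren's generation equally among Uma and Elif: £465,000 each.

Hollis: £7,825,000; Xiomara: £2,325,000; Rashid: £930,000; Kerensa: £930,000; Kalinda: £930,000; Uma: £465,000; Elif: £465,000; Eamon: £930,000; Bertrand: £2,325,000; Harun: £2,325,000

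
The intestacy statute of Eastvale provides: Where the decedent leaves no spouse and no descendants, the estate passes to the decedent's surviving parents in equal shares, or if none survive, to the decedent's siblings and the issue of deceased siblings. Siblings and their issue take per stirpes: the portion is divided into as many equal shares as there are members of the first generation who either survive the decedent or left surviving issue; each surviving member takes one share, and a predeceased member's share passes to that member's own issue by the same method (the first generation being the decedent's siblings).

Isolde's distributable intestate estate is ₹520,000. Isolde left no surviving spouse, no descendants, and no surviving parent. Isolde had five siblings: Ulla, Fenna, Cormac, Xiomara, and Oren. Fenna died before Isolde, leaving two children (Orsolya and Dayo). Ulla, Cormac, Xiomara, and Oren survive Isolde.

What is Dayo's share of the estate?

The entire ₹520,000 passes to the siblings and their issue.
That amount (₹520,000) is divided into 5 shares of ₹104,000: Ulla, Cormac, Xiomara, and Oren each take ₹104,000; Fenna's ₹104,000 share passes to Fenna's issue.
Fenna's share (₹104,000) is divided into 2 shares of ₹52,000: Orsolya and Dayo each take ₹52,000.

Dayo receives ₹52,000.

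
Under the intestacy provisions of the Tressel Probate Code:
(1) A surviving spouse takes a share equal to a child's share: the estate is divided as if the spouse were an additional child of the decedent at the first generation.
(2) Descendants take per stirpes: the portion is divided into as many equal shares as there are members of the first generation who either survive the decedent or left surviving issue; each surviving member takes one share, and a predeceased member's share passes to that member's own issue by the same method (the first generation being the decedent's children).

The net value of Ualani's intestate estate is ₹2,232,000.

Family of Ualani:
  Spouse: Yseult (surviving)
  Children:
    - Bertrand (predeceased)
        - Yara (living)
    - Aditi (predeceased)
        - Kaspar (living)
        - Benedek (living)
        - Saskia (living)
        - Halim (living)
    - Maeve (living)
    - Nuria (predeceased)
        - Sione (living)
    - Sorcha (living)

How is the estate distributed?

Yseult: ₹372,000; Yara: ₹372,000; Kaspar: ₹93,000; Benedek: ₹93,000; Saskia: ₹93,000; Halim: ₹93,000; Maeve: ₹372,000; Sione: ₹372,000; Sorcha: ₹372,000

The spouse counts as an additional share at the children's level, so there are 6 primary shares of ₹372,000. Yseult takes one such share (₹372,000).
The children's combined portion (₹1,860,000) is divided into 5 shares of ₹372,000: Maeve and Sorcha each take ₹372,000; Bertrand's ₹372,000 share passes to Bertrand's issue; Aditi's ₹372,000 share passes to Aditi's issue; Nuria's ₹372,000 share passes to Nuria's issue.
Bertrand's share (₹372,000) passes entirely to Yara.
Aditi's share (₹372,000) is divided into 4 shares of ₹93,000: Kaspar, Benedek, Saskia, and Halim each take ₹93,000.
Nuria's share (₹372,000) passes entirely to Sione.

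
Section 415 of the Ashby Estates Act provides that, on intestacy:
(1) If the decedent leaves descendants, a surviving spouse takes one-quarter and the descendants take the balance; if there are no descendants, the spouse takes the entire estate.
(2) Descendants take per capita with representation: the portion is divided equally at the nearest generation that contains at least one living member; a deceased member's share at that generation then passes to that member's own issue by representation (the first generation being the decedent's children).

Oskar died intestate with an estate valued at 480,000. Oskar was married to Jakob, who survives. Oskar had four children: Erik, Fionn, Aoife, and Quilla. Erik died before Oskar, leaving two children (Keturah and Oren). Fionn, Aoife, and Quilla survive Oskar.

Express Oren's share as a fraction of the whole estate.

Jakob takes one-quarter of 480,000 = 120,000. The remaining 360,000 passes to the descendants.
The descendants' portion (360,000) is divided into 4 shares of 90,000: Fionn, Aoife, and Quilla each take 90,000; Erik's 90,000 share passes to Erik's issue.
Erik's share (90,000) is divided into 2 shares of 45,000: Keturah and Oren each take 45,000.

Oren receives 3/32 of the estate.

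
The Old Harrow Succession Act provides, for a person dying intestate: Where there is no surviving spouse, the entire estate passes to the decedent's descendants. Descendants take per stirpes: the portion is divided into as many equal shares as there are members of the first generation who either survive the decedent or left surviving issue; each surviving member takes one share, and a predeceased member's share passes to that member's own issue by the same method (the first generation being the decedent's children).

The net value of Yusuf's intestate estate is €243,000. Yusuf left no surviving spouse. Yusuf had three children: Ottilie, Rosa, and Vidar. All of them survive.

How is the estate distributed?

Ottilie: €81,000; Rosa: €81,000; Vidar: €81,000

The entire €243,000 passes to the descendants.
That amount (€243,000) is divided into 3 shares of €81,000: Ottilie, Rosa, and Vidar each take €81,000.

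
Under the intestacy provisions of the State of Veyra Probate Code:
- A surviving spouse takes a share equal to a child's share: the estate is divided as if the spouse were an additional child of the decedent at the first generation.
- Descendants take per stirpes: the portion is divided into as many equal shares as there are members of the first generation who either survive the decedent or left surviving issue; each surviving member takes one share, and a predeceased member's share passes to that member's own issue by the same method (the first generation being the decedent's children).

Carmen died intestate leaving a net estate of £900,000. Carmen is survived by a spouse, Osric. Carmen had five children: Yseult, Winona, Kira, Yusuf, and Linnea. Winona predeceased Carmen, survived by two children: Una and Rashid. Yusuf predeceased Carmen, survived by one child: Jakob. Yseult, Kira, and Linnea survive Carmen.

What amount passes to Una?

Una receives £75,000.

The spouse counts as an additional share at the children's level, so there are 6 primary shares of £150,000. Osric takes one such share (£150,000).
The children's combined portion (£750,000) is divided into 5 shares of £150,000: Yseult, Kira, and Linnea each take £150,000; Winona's £150,000 share passes to Winona's issue; Yusuf's £150,000 share passes to Yusuf's issue.
Winona's share (£150,000) is divided into 2 shares of £75,000: Una and Rashid each take £75,000.
Yusuf's share (£150,000) passes entirely to Jakob.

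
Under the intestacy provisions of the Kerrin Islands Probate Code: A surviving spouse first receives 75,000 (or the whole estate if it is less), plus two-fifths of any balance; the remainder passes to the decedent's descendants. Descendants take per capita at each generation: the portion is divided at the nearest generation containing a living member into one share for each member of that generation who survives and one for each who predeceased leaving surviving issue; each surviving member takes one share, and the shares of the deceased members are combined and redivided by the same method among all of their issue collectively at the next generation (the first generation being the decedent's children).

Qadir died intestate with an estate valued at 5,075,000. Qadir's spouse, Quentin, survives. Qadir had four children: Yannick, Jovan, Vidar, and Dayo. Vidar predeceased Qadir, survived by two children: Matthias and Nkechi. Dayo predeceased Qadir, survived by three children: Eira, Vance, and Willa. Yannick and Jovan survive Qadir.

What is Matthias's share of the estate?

Matthias receives 300,000.

Quentin first takes 75,000, leaving a balance of 5,000,000. Quentin then takes two-fifths of the balance (2,000,000), for a total of 2,075,000. The remaining 3,000,000 passes to the descendants.
The descendants' portion (3,000,000) is divided at the children's generation into 4 shares of 750,000. Yannick and Jovan each take 750,000. The 2 shares of the deceased (Vidar and Dayo) are combined into a pool of 1,500,000.
That pool (1,500,000) is divided at the grandchildren's generation equally among Matthias, Nkechi, Eira, Vance, and Willa: 300,000 each.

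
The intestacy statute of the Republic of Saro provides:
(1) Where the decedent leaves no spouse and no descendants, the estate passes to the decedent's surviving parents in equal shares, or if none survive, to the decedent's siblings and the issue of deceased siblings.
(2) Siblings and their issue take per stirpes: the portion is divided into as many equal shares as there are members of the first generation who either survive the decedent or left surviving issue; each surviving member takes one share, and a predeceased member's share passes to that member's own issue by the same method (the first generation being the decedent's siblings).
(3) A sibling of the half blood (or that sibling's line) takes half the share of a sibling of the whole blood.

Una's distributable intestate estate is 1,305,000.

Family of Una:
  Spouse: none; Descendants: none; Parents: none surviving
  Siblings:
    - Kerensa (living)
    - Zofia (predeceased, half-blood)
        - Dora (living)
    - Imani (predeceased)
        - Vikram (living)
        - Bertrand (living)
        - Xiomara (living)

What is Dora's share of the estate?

Dora receives 261,000.

The entire 1,305,000 passes to the siblings and their issue.
Counting each half-blood sibling's line as half a unit, there are 5/2 units in 1,305,000, so one unit is 522,000. Whole-blood lines (Kerensa and Imani) take 522,000 each; half-blood lines (Zofia) take 261,000 each.
Zofia's share (261,000) passes entirely to Dora.
Imani's share (522,000) is divided into 3 shares of 174,000: Vikram, Bertrand, and Xiomara each take 174,000.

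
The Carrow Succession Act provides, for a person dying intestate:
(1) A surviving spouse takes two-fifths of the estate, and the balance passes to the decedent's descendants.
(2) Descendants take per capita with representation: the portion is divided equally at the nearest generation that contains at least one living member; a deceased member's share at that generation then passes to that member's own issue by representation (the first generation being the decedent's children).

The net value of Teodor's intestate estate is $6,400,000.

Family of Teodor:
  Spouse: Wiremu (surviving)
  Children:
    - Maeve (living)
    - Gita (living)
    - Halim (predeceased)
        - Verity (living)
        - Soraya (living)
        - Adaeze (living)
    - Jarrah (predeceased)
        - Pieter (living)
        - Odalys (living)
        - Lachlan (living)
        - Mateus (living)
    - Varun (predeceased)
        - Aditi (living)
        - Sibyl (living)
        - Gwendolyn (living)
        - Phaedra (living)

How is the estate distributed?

Wiremu takes two-fifths of $6,400,000 = $2,560,000. The remaining $3,840,000 passes to the descendants.
The descendants' portion ($3,840,000) is divided into 5 shares of $768,000: Maeve and Gita each take $768,000; Halim's $768,000 share passes to Halim's issue; Jarrah's $768,000 share passes to Jarrah's issue; Varun's $768,000 share passes to Varun's issue.
Halim's share ($768,000) is divided into 3 shares of $256,000: Verity, Soraya, and Adaeze each take $256,000.
Jarrah's share ($768,000) is divided into 4 shares of $192,000: Pieter, Odalys, Lachlan, and Mateus each take $192,000.
Varun's share ($768,000) is divided into 4 shares of $192,000: Aditi, Sibyl, Gwendolyn, and Phaedra each take $192,000.

Wiremu: $2,560,000; Maeve: $768,000; Gita: $768,000; Verity: $256,000; Soraya: $256,000; Adaeze: $256,000; Pieter: $192,000; Odalys: $192,000; Lachlan: $192,000; Mateus: $192,000; Aditi: $192,000; Sibyl: $192,000; Gwendolyn: $192,000; Phaedra: $192,000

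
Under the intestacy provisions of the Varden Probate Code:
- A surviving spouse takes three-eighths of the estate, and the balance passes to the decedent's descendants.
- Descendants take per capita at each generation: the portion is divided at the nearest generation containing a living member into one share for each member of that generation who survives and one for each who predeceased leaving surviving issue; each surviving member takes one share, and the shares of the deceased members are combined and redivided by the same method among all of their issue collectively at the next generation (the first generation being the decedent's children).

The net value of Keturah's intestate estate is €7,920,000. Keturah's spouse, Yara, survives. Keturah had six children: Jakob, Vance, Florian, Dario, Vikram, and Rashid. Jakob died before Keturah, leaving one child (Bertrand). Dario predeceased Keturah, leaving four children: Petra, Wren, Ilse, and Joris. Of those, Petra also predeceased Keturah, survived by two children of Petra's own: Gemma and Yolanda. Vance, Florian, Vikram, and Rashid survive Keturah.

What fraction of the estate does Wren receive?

Yara takes three-eighths of €7,920,000 = €2,970,000. The remaining €4,950,000 passes to the descendants.
The descendants' portion (€4,950,000) is divided at the children's generation into 6 shares of €825,000. Vance, Florian, Vikram, and Rashid each take €825,000. The 2 shares of the deceased (Jakob and Dario) are combined into a pool of €1,650,000.
That pool (€1,650,000) is divided at the grandchildren's generation into 5 shares of €330,000. Bertrand, Wren, Ilse, and Joris each take €330,000. The remaining share for the deceased Petra (€330,000) is carried to the next generation.
That pool (€330,000) is divided at the great-grandchildren's generation equally among Gemma and Yolanda: €165,000 each.

Wren receives 1/24 of the estate.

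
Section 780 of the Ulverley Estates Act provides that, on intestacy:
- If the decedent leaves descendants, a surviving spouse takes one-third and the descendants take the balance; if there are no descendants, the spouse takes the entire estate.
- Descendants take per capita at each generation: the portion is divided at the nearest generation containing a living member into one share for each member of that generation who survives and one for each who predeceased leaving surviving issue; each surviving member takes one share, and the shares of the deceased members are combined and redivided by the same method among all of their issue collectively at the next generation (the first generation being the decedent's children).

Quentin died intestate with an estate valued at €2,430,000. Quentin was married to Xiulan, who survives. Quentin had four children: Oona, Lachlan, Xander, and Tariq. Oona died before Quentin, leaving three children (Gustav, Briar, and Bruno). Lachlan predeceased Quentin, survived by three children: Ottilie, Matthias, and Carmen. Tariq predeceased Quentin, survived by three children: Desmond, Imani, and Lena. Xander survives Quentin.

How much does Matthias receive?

Matthias receives €135,000.

Xiulan takes one-third of €2,430,000 = €810,000. The remaining €1,620,000 passes to the descendants.
The descendants' portion (€1,620,000) is divided at the children's generation into 4 shares of €405,000. Xander takes €405,000. The 3 shares of the deceased (Oona, Lachlan, and Tariq) are combined into a pool of €1,215,000.
That pool (€1,215,000) is divided at the grandchildren's generation equally among Gustav, Briar, Bruno, Ottilie, Matthias, Carmen, Desmond, Imani, and Lena: €135,000 each.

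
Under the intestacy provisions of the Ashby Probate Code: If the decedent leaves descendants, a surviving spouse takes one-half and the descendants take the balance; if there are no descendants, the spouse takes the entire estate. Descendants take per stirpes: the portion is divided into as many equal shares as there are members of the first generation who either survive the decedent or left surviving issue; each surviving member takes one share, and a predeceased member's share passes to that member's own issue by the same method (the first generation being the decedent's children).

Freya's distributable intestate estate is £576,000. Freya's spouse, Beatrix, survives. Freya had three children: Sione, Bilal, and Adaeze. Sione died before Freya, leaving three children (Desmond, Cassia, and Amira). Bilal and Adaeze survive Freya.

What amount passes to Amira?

Amira receives £32,000.

Beatrix takes one-half of £576,000 = £288,000. The remaining £288,000 passes to the descendants.
The descendants' portion (£288,000) is divided into 3 shares of £96,000: Bilal and Adaeze each take £96,000; Sione's £96,000 share passes to Sione's issue.
Sione's share (£96,000) is divided into 3 shares of £32,000: Desmond, Cassia, and Amira each take £32,000.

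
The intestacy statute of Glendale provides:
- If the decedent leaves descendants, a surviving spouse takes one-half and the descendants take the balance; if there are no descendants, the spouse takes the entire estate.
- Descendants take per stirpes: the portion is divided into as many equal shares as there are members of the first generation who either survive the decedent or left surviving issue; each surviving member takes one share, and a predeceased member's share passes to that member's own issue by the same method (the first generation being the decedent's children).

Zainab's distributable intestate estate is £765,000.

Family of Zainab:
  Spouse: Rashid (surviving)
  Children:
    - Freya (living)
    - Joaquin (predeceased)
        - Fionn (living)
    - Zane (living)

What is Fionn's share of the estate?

Rashid takes one-half of £765,000 = £382,500. The remaining £382,500 passes to the descendants.
The descendants' portion (£382,500) is divided into 3 shares of £127,500: Freya and Zane each take £127,500; Joaquin's £127,500 share passes to Joaquin's issue.
Joaquin's share (£127,500) passes entirely to Fionn.

Fionn receives £127,500.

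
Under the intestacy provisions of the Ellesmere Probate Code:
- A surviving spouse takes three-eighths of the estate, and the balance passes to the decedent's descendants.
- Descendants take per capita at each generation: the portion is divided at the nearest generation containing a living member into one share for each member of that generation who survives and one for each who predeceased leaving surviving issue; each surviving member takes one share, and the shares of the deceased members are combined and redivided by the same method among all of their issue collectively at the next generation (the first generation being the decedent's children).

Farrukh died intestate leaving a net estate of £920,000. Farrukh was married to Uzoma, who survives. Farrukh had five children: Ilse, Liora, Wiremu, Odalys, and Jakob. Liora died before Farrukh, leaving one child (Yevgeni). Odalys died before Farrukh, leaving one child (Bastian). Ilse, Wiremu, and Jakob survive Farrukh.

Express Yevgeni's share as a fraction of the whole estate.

Yevgeni receives 1/8 of the estate.

Uzoma takes three-eighths of £920,000 = £345,000. The remaining £575,000 passes to the descendants.
The descendants' portion (£575,000) is divided at the children's generation into 5 shares of £115,000. Ilse, Wiremu, and Jakob each take £115,000. The 2 shares of the deceased (Liora and Odalys) are combined into a pool of £230,000.
That pool (£230,000) is divided at the grandchildren's generation equally among Yevgeni and Bastian: £115,000 each.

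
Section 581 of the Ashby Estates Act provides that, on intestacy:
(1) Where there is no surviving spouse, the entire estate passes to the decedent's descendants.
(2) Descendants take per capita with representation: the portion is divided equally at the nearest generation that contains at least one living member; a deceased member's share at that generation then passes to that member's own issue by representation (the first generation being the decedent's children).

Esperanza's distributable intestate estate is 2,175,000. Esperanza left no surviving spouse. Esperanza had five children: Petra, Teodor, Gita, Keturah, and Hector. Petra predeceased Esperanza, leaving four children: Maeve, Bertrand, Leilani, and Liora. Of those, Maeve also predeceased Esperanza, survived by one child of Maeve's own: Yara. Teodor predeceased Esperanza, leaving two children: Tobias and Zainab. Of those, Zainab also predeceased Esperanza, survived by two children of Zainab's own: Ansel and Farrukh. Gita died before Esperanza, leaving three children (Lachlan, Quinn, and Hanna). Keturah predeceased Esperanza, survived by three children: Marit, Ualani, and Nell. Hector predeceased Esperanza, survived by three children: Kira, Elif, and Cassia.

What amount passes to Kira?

The entire 2,175,000 passes to the descendants.
No child survives, so the initial division is made at the grandchildren's generation.
That amount (2,175,000) is divided into 15 shares of 145,000: Bertrand, Leilani, Liora, Tobias, Lachlan, Quinn, Hanna, Marit, Ualani, Nell, Kira, Elif, and Cassia each take 145,000; Maeve's 145,000 share passes to Maeve's issue; Zainab's 145,000 share passes to Zainab's issue.
Maeve's share (145,000) passes entirely to Yara.
Zainab's share (145,000) is divided into 2 shares of 72,500: Ansel and Farrukh each take 72,500.

Kira receives 145,000.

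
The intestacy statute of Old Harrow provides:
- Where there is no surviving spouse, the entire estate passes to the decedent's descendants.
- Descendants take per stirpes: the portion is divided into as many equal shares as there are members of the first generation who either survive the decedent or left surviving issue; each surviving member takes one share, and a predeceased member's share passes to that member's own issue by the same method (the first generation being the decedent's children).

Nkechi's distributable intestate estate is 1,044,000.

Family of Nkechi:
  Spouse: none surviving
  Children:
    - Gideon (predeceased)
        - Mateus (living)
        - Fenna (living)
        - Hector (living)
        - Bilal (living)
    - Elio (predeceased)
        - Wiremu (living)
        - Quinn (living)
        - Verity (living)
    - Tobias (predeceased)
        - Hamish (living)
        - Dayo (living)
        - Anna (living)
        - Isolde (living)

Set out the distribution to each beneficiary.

Mateus: 87,000; Fenna: 87,000; Hector: 87,000; Bilal: 87,000; Wiremu: 116,000; Quinn: 116,000; Verity: 116,000; Hamish: 87,000; Dayo: 87,000; Anna: 87,000; Isolde: 87,000

The entire 1,044,000 passes to the descendants.
That amount (1,044,000) is divided into 3 shares of 348,000: Gideon's 348,000 share passes to Gideon's issue; Elio's 348,000 share passes to Elio's issue; Tobias's 348,000 share passes to Tobias's issue.
Gideon's share (348,000) is divided into 4 shares of 87,000: Mateus, Fenna, Hector, and Bilal each take 87,000.
Elio's share (348,000) is divided into 3 shares of 116,000: Wiremu, Quinn, and Verity each take 116,000.
Tobias's share (348,000) is divided into 4 shares of 87,000: Hamish, Dayo, Anna, and Isolde each take 87,000.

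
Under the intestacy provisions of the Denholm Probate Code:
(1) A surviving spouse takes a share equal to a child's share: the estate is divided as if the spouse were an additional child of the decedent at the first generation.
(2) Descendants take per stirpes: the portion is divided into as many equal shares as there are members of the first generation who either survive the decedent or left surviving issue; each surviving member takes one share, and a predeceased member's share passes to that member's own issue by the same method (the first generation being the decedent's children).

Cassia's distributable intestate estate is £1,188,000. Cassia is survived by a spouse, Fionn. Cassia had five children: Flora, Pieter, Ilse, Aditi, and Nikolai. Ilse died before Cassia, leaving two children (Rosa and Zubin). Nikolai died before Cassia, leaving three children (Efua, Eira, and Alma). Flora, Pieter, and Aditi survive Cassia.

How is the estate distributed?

The spouse counts as an additional share at the children's level, so there are 6 primary shares of £198,000. Fionn takes one such share (£198,000).
The children's combined portion (£990,000) is divided into 5 shares of £198,000: Flora, Pieter, and Aditi each take £198,000; Ilse's £198,000 share passes to Ilse's issue; Nikolai's £198,000 share passes to Nikolai's issue.
Ilse's share (£198,000) is divided into 2 shares of £99,000: Rosa and Zubin each take £99,000.
Nikolai's share (£198,000) is divided into 3 shares of £66,000: Efua, Eira, and Alma each take £66,000.

Fionn: £198,000; Flora: £198,000; Pieter: £198,000; Rosa: £99,000; Zubin: £99,000; Aditi: £198,000; Efua: £66,000; Eira: £66,000; Alma: £66,000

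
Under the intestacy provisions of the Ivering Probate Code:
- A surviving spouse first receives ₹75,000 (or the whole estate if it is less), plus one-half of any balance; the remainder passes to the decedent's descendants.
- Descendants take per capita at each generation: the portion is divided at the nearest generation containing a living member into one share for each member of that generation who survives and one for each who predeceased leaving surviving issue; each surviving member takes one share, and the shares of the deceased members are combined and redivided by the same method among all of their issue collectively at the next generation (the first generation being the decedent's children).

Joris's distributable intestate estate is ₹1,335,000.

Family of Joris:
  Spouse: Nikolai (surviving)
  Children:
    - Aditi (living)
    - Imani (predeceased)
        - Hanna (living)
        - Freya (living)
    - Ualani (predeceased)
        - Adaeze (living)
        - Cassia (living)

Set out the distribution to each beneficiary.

Nikolai: ₹705,000; Aditi: ₹210,000; Hanna: ₹105,000; Freya: ₹105,000; Adaeze: ₹105,000; Cassia: ₹105,000

Nikolai first takes ₹75,000, leaving a balance of ₹1,260,000. Nikolai then takes one-half of the balance (₹630,000), for a total of ₹705,000. The remaining ₹630,000 passes to the descendants.
The descendants' portion (₹630,000) is divided at the children's generation into 3 shares of ₹210,000. Aditi takes ₹210,000. The 2 shares of the deceased (Imani and Ualani) are combined into a pool of ₹420,000.
That pool (₹420,000) is divided at the grandchildren's generation equally among Hanna, Freya, Adaeze, and Cassia: ₹105,000 each.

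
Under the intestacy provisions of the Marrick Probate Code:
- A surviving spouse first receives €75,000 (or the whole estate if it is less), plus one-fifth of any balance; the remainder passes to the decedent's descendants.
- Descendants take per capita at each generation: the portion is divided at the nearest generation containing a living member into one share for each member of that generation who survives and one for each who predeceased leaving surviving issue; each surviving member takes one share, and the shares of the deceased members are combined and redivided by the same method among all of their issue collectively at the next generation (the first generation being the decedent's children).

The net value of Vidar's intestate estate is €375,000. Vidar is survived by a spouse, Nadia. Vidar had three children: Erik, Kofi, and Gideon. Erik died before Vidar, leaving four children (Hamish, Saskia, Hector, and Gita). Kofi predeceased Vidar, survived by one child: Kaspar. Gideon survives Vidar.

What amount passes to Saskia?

Nadia first takes €75,000, leaving a balance of €300,000. Nadia then takes one-fifth of the balance (€60,000), for a total of €135,000. The remaining €240,000 passes to the descendants.
The descendants' portion (€240,000) is divided at the children's generation into 3 shares of €80,000. Gideon takes €80,000. The 2 shares of the deceased (Erik and Kofi) are combined into a pool of €160,000.
That pool (€160,000) is divided at the grandchildren's generation equally among Hamish, Saskia, Hector, Gita, and Kaspar: €32,000 each.

Saskia receives €32,000.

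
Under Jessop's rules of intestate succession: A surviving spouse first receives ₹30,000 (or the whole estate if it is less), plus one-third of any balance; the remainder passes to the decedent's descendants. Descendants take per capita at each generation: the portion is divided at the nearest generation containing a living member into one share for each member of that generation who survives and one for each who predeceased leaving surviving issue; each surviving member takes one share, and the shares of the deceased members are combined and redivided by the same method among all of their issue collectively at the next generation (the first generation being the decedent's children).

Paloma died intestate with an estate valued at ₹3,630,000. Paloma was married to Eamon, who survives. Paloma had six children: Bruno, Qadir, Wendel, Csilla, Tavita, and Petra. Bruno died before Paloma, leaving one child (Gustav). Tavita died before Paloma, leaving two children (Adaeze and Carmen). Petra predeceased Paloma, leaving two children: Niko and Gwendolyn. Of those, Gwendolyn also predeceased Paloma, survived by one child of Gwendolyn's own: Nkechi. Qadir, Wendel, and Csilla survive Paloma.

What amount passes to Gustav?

Gustav receives ₹240,000.

Eamon first takes ₹30,000, leaving a balance of ₹3,600,000. Eamon then takes one-third of the balance (₹1,200,000), for a total of ₹1,230,000. The remaining ₹2,400,000 passes to the descendants.
The descendants' portion (₹2,400,000) is divided at the children's generation into 6 shares of ₹400,000. Qadir, Wendel, and Csilla each take ₹400,000. The 3 shares of the deceased (Bruno, Tavita, and Petra) are combined into a pool of ₹1,200,000.
That pool (₹1,200,000) is divided at the grandchildren's generation into 5 shares of ₹240,000. Gustav, Adaeze, Carmen, and Niko each take ₹240,000. The remaining share for the deceased Gwendolyn (₹240,000) is carried to the next generation.
That pool (₹240,000) passes entirely to Nkechi, the sole taker at the great-grandchildren's generation.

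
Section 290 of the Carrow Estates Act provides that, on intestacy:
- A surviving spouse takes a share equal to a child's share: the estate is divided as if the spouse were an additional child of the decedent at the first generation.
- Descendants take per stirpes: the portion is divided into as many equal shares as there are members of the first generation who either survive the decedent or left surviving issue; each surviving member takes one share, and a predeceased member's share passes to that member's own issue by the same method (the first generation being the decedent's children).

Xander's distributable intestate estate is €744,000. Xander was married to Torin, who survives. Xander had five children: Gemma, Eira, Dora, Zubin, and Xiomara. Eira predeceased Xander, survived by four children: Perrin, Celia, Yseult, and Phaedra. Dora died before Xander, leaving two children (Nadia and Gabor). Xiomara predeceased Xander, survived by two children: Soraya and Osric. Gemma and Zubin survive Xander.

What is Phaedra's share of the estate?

The spouse counts as an additional share at the children's level, so there are 6 primary shares of €124,000. Torin takes one such share (€124,000).
The children's combined portion (€620,000) is divided into 5 shares of €124,000: Gemma and Zubin each take €124,000; Eira's €124,000 share passes to Eira's issue; Dora's €124,000 share passes to Dora's issue; Xiomara's €124,000 share passes to Xiomara's issue.
Eira's share (€124,000) is divided into 4 shares of €31,000: Perrin, Celia, Yseult, and Phaedra each take €31,000.
Dora's share (€124,000) is divided into 2 shares of €62,000: Nadia and Gabor each take €62,000.
Xiomara's share (€124,000) is divided into 2 shares of €62,000: Soraya and Osric each take €62,000.

Phaedra receives €31,000.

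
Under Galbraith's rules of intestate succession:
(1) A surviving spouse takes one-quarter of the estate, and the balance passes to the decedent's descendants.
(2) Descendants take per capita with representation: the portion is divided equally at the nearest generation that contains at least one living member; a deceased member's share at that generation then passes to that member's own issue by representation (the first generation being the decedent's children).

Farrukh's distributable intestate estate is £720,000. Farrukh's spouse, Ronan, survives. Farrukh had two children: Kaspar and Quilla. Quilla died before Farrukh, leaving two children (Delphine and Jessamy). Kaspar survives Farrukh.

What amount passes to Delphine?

Ronan takes one-quarter of £720,000 = £180,000. The remaining £540,000 passes to the descendants.
The descendants' portion (£540,000) is divided into 2 shares of £270,000: Kaspar takes £270,000; Quilla's £270,000 share passes to Quilla's issue.
Quilla's share (£270,000) is divided into 2 shares of £135,000: Delphine and Jessamy each take £135,000.

Delphine receives £135,000.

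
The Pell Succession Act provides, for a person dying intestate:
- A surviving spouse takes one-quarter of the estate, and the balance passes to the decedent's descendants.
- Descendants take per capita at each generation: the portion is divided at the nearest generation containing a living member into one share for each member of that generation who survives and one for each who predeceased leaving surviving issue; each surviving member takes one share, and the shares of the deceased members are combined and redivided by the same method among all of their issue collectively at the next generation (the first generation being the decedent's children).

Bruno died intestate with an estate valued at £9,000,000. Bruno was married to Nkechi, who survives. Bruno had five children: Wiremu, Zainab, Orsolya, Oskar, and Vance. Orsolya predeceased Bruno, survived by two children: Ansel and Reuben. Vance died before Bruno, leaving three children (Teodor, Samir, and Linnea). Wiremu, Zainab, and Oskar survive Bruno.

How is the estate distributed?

Nkechi takes one-quarter of £9,000,000 = £2,250,000. The remaining £6,750,000 passes to the descendants.
The descendants' portion (£6,750,000) is divided at the children's generation into 5 shares of £1,350,000. Wiremu, Zainab, and Oskar each take £1,350,000. The 2 shares of the deceased (Orsolya and Vance) are combined into a pool of £2,700,000.
That pool (£2,700,000) is divided at the grandchildren's generation equally among Ansel, Reuben, Teodor, Samir, and Linnea: £540,000 each.

Nkechi: £2,250,000; Wiremu: £1,350,000; Zainab: £1,350,000; Ansel: £540,000; Reuben: £540,000; Oskar: £1,350,000; Teodor: £540,000; Samir: £540,000; Linnea: £540,000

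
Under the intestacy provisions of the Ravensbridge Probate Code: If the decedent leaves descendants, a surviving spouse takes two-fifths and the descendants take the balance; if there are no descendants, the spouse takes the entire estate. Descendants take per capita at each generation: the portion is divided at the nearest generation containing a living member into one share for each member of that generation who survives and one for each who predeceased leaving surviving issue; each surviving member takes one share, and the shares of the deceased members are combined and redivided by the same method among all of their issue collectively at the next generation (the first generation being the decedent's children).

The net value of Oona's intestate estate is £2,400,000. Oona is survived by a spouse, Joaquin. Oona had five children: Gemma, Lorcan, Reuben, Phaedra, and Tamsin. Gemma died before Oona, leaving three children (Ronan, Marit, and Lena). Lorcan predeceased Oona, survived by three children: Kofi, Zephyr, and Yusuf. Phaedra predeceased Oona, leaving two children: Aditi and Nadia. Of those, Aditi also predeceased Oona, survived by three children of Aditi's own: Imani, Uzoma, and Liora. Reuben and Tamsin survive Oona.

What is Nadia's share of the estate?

Nadia receives £108,000.

Joaquin takes two-fifths of £2,400,000 = £960,000. The remaining £1,440,000 passes to the descendants.
The descendants' portion (£1,440,000) is divided at the children's generation into 5 shares of £288,000. Reuben and Tamsin each take £288,000. The 3 shares of the deceased (Gemma, Lorcan, and Phaedra) are combined into a pool of £864,000.
That pool (£864,000) is divided at the grandchildren's generation into 8 shares of £108,000. Ronan, Marit, Lena, Kofi, Zephyr, Yusuf, and Nadia each take £108,000. The remaining share for the deceased Aditi (£108,000) is carried to the next generation.
That pool (£108,000) is divided at the great-grandchildren's generation equally among Imani, Uzoma, and Liora: £36,000 each.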